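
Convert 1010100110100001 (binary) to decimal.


Positional values:
Bit 0: 1 × 2^0 = 1
Bit 5: 1 × 2^5 = 32
Bit 7: 1 × 2^7 = 128
Bit 8: 1 × 2^8 = 256
Bit 11: 1 × 2^11 = 2048
Bit 13: 1 × 2^13 = 8192
Bit 15: 1 × 2^15 = 32768
Sum = 1 + 32 + 128 + 256 + 2048 + 8192 + 32768
= 43425


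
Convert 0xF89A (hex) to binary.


Each hex digit → 4 binary bits:
  F = 1111
  8 = 1000
  9 = 1001
  A = 1010
Concatenate: 1111 1000 1001 1010
= 1111100010011010


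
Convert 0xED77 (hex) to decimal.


Positional values:
Position 0: 7 × 16^0 = 7 × 1 = 7
Position 1: 7 × 16^1 = 7 × 16 = 112
Position 2: D × 16^2 = 13 × 256 = 3328
Position 3: E × 16^3 = 14 × 4096 = 57344
Sum = 7 + 112 + 3328 + 57344
= 60791


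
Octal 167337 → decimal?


Positional values:
Position 0: 7 × 8^0 = 7
Position 1: 3 × 8^1 = 24
Position 2: 3 × 8^2 = 192
Position 3: 7 × 8^3 = 3584
Position 4: 6 × 8^4 = 24576
Position 5: 1 × 8^5 = 32768
Sum = 7 + 24 + 192 + 3584 + 24576 + 32768
= 61151


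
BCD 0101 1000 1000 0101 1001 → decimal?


Each 4-bit group → digit:
  0101 → 5
  1000 → 8
  1000 → 8
  0101 → 5
  1001 → 9
= 58859


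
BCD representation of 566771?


Each digit → 4-bit binary:
  5 → 0101
  6 → 0110
  6 → 0110
  7 → 0111
  7 → 0111
  1 → 0001
= 0101 0110 0110 0111 0111 0001


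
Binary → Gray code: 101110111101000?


Binary: 101110111101000
Gray code: G = B XOR (B >> 1)
B >> 1 = 010111011110100
101110111101000 XOR 010111011110100:
  1 XOR 0 = 1
  0 XOR 1 = 1
  1 XOR 0 = 1
  1 XOR 1 = 0
  1 XOR 1 = 0
  0 XOR 1 = 1
  1 XOR 0 = 1
  1 XOR 1 = 0
  1 XOR 1 = 0
  1 XOR 1 = 0
  0 XOR 1 = 1
  1 XOR 0 = 1
  0 XOR 1 = 1
  0 XOR 0 = 0
  0 XOR 0 = 0
= 111001100011100


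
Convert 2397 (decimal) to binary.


Divide by 2 repeatedly:
2397 ÷ 2 = 1198 remainder 1
1198 ÷ 2 = 599 remainder 0
599 ÷ 2 = 299 remainder 1
299 ÷ 2 = 149 remainder 1
149 ÷ 2 = 74 remainder 1
74 ÷ 2 = 37 remainder 0
37 ÷ 2 = 18 remainder 1
18 ÷ 2 = 9 remainder 0
9 ÷ 2 = 4 remainder 1
4 ÷ 2 = 2 remainder 0
2 ÷ 2 = 1 remainder 0
1 ÷ 2 = 0 remainder 1
Reading remainders bottom-up:
= 100101011101


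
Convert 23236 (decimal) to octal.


Divide by 8 repeatedly:
23236 ÷ 8 = 2904 remainder 4
2904 ÷ 8 = 363 remainder 0
363 ÷ 8 = 45 remainder 3
45 ÷ 8 = 5 remainder 5
5 ÷ 8 = 0 remainder 5
Reading remainders bottom-up:
= 0o55304


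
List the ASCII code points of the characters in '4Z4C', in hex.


String: '4Z4C'  (4 characters)
Per-character ASCII lookup:
  '4': digits start at 48: '4' = 48 + 4 = 52 → 0x34
  'Z': uppercase starts at 65: 'Z' = 65 + 25 = 90 → 0x5A
  '4': digits start at 48: '4' = 48 + 4 = 52 → 0x34
  'C': uppercase starts at 65: 'C' = 65 + 2 = 67 → 0x43
= 0x34 0x5A 0x34 0x43


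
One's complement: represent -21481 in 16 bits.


Original: 0101001111101001
Invert all bits:
  bit 0: 0 → 1
  bit 1: 1 → 0
  bit 2: 0 → 1
  bit 3: 1 → 0
  bit 4: 0 → 1
  bit 5: 0 → 1
  bit 6: 1 → 0
  bit 7: 1 → 0
  bit 8: 1 → 0
  bit 9: 1 → 0
  bit 10: 1 → 0
  bit 11: 0 → 1
  bit 12: 1 → 0
  bit 13: 0 → 1
  bit 14: 0 → 1
  bit 15: 1 → 0
= 1010110000010110


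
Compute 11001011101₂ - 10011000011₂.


Align and subtract column by column (LSB to MSB, borrowing when needed):
  11001011101
- 10011000011
  -----------
  col 0: (1 - 0 borrow-in) - 1 → 1 - 1 = 0, borrow out 0
  col 1: (0 - 0 borrow-in) - 1 → borrow from next column: (0+2) - 1 = 1, borrow out 1
  col 2: (1 - 1 borrow-in) - 0 → 0 - 0 = 0, borrow out 0
  col 3: (1 - 0 borrow-in) - 0 → 1 - 0 = 1, borrow out 0
  col 4: (1 - 0 borrow-in) - 0 → 1 - 0 = 1, borrow out 0
  col 5: (0 - 0 borrow-in) - 0 → 0 - 0 = 0, borrow out 0
  col 6: (1 - 0 borrow-in) - 1 → 1 - 1 = 0, borrow out 0
  col 7: (0 - 0 borrow-in) - 1 → borrow from next column: (0+2) - 1 = 1, borrow out 1
  col 8: (0 - 1 borrow-in) - 0 → borrow from next column: (-1+2) - 0 = 1, borrow out 1
  col 9: (1 - 1 borrow-in) - 0 → 0 - 0 = 0, borrow out 0
  col 10: (1 - 0 borrow-in) - 1 → 1 - 1 = 0, borrow out 0
Reading bits MSB→LSB: 00110011010
Strip leading zeros: 110011010
= 110011010


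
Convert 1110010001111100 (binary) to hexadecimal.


Group into 4-bit nibbles: 1110010001111100
  1110 = E
  0100 = 4
  0111 = 7
  1100 = C
= 0xE47C


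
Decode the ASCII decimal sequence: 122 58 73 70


Codes (decimal): 122 58 73 70
Per-code ASCII lookup:
  122  (range 97-122: lowercase, 122 - 97 = 25) → 'z'
  58  (special character) → ':'
  73  (range 65-90: uppercase, 73 - 65 = 8) → 'I'
  70  (range 65-90: uppercase, 70 - 65 = 5) → 'F'
= 'z:IF'


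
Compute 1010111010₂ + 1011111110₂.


Align and add column by column (LSB to MSB, carry propagating):
  01010111010
+ 01011111110
  -----------
  col 0: 0 + 0 + 0 (carry in) = 0 → bit 0, carry out 0
  col 1: 1 + 1 + 0 (carry in) = 2 → bit 0, carry out 1
  col 2: 0 + 1 + 1 (carry in) = 2 → bit 0, carry out 1
  col 3: 1 + 1 + 1 (carry in) = 3 → bit 1, carry out 1
  col 4: 1 + 1 + 1 (carry in) = 3 → bit 1, carry out 1
  col 5: 1 + 1 + 1 (carry in) = 3 → bit 1, carry out 1
  col 6: 0 + 1 + 1 (carry in) = 2 → bit 0, carry out 1
  col 7: 1 + 1 + 1 (carry in) = 3 → bit 1, carry out 1
  col 8: 0 + 0 + 1 (carry in) = 1 → bit 1, carry out 0
  col 9: 1 + 1 + 0 (carry in) = 2 → bit 0, carry out 1
  col 10: 0 + 0 + 1 (carry in) = 1 → bit 1, carry out 0
Reading bits MSB→LSB: 10110111000
Strip leading zeros: 10110111000
= 10110111000


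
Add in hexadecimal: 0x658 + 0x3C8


Align and add column by column (LSB to MSB, each column mod 16 with carry):
  0658
+ 03C8
  ----
  col 0: 8(8) + 8(8) + 0 (carry in) = 16 → 0(0), carry out 1
  col 1: 5(5) + C(12) + 1 (carry in) = 18 → 2(2), carry out 1
  col 2: 6(6) + 3(3) + 1 (carry in) = 10 → A(10), carry out 0
  col 3: 0(0) + 0(0) + 0 (carry in) = 0 → 0(0), carry out 0
Reading digits MSB→LSB: 0A20
Strip leading zeros: A20
= 0xA20


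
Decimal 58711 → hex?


Divide by 16 repeatedly:
58711 ÷ 16 = 3669 remainder 7 (7)
3669 ÷ 16 = 229 remainder 5 (5)
229 ÷ 16 = 14 remainder 5 (5)
14 ÷ 16 = 0 remainder 14 (E)
Reading remainders bottom-up:
= 0xE557


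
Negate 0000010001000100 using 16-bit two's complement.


Original: 0000010001000100
Step 1 - Invert all bits: 1111101110111011
Step 2 - Add 1: 1111101110111011 + 1
= 1111101110111100 (represents -1092)


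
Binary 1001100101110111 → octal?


Group into 3-bit groups: 001001100101110111
  001 = 1
  001 = 1
  100 = 4
  101 = 5
  110 = 6
  111 = 7
= 0o114567


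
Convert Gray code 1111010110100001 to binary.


Gray code: 1111010110100001
MSB stays the same: 1
Each subsequent bit = prev_binary XOR current_gray:
  B[1] = 1 XOR 1 = 0
  B[2] = 0 XOR 1 = 1
  B[3] = 1 XOR 1 = 0
  B[4] = 0 XOR 0 = 0
  B[5] = 0 XOR 1 = 1
  B[6] = 1 XOR 0 = 1
  B[7] = 1 XOR 1 = 0
  B[8] = 0 XOR 1 = 1
  B[9] = 1 XOR 0 = 1
  B[10] = 1 XOR 1 = 0
  B[11] = 0 XOR 0 = 0
  B[12] = 0 XOR 0 = 0
  B[13] = 0 XOR 0 = 0
  B[14] = 0 XOR 0 = 0
  B[15] = 0 XOR 1 = 1
= 1010011011000001 (42689 decimal)


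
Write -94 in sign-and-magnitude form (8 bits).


Sign bit: 1 (negative)
Magnitude: 94 = 1011110
= 11011110


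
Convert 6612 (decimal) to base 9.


Divide by 9 repeatedly:
6612 ÷ 9 = 734 remainder 6
734 ÷ 9 = 81 remainder 5
81 ÷ 9 = 9 remainder 0
9 ÷ 9 = 1 remainder 0
1 ÷ 9 = 0 remainder 1
Reading remainders bottom-up:
= 10056


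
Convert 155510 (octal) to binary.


Each octal digit → 3 binary bits:
  1 = 001
  5 = 101
  5 = 101
  5 = 101
  1 = 001
  0 = 000
Concatenate: 001 101 101 101 001 000
= 001101101101001000


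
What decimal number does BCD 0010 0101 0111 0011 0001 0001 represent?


Each 4-bit group → digit:
  0010 → 2
  0101 → 5
  0111 → 7
  0011 → 3
  0001 → 1
  0001 → 1
= 257311


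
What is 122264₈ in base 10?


Positional values:
Position 0: 4 × 8^0 = 4
Position 1: 6 × 8^1 = 48
Position 2: 2 × 8^2 = 128
Position 3: 2 × 8^3 = 1024
Position 4: 2 × 8^4 = 8192
Position 5: 1 × 8^5 = 32768
Sum = 4 + 48 + 128 + 1024 + 8192 + 32768
= 42164


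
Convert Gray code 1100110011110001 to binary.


Gray code: 1100110011110001
MSB stays the same: 1
Each subsequent bit = prev_binary XOR current_gray:
  B[1] = 1 XOR 1 = 0
  B[2] = 0 XOR 0 = 0
  B[3] = 0 XOR 0 = 0
  B[4] = 0 XOR 1 = 1
  B[5] = 1 XOR 1 = 0
  B[6] = 0 XOR 0 = 0
  B[7] = 0 XOR 0 = 0
  B[8] = 0 XOR 1 = 1
  B[9] = 1 XOR 1 = 0
  B[10] = 0 XOR 1 = 1
  B[11] = 1 XOR 1 = 0
  B[12] = 0 XOR 0 = 0
  B[13] = 0 XOR 0 = 0
  B[14] = 0 XOR 0 = 0
  B[15] = 0 XOR 1 = 1
= 1000100010100001 (34977 decimal)


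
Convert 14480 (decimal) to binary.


Divide by 2 repeatedly:
14480 ÷ 2 = 7240 remainder 0
7240 ÷ 2 = 3620 remainder 0
3620 ÷ 2 = 1810 remainder 0
1810 ÷ 2 = 905 remainder 0
905 ÷ 2 = 452 remainder 1
452 ÷ 2 = 226 remainder 0
226 ÷ 2 = 113 remainder 0
113 ÷ 2 = 56 remainder 1
56 ÷ 2 = 28 remainder 0
28 ÷ 2 = 14 remainder 0
14 ÷ 2 = 7 remainder 0
7 ÷ 2 = 3 remainder 1
3 ÷ 2 = 1 remainder 1
1 ÷ 2 = 0 remainder 1
Reading remainders bottom-up:
= 11100010010000


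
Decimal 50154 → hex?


Divide by 16 repeatedly:
50154 ÷ 16 = 3134 remainder 10 (A)
3134 ÷ 16 = 195 remainder 14 (E)
195 ÷ 16 = 12 remainder 3 (3)
12 ÷ 16 = 0 remainder 12 (C)
Reading remainders bottom-up:
= 0xC3EA


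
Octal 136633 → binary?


Each octal digit → 3 binary bits:
  1 = 001
  3 = 011
  6 = 110
  6 = 110
  3 = 011
  3 = 011
Concatenate: 001 011 110 110 011 011
= 001011110110011011


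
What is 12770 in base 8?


Divide by 8 repeatedly:
12770 ÷ 8 = 1596 remainder 2
1596 ÷ 8 = 199 remainder 4
199 ÷ 8 = 24 remainder 7
24 ÷ 8 = 3 remainder 0
3 ÷ 8 = 0 remainder 3
Reading remainders bottom-up:
= 0o30742


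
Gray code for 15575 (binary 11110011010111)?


Binary: 11110011010111
Gray code: G = B XOR (B >> 1)
B >> 1 = 01111001101011
11110011010111 XOR 01111001101011:
  1 XOR 0 = 1
  1 XOR 1 = 0
  1 XOR 1 = 0
  1 XOR 1 = 0
  0 XOR 1 = 1
  0 XOR 0 = 0
  1 XOR 0 = 1
  1 XOR 1 = 0
  0 XOR 1 = 1
  1 XOR 0 = 1
  0 XOR 1 = 1
  1 XOR 0 = 1
  1 XOR 1 = 0
  1 XOR 1 = 0
= 10001010111100


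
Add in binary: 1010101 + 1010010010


Align and add column by column (LSB to MSB, carry propagating):
  00001010101
+ 01010010010
  -----------
  col 0: 1 + 0 + 0 (carry in) = 1 → bit 1, carry out 0
  col 1: 0 + 1 + 0 (carry in) = 1 → bit 1, carry out 0
  col 2: 1 + 0 + 0 (carry in) = 1 → bit 1, carry out 0
  col 3: 0 + 0 + 0 (carry in) = 0 → bit 0, carry out 0
  col 4: 1 + 1 + 0 (carry in) = 2 → bit 0, carry out 1
  col 5: 0 + 0 + 1 (carry in) = 1 → bit 1, carry out 0
  col 6: 1 + 0 + 0 (carry in) = 1 → bit 1, carry out 0
  col 7: 0 + 1 + 0 (carry in) = 1 → bit 1, carry out 0
  col 8: 0 + 0 + 0 (carry in) = 0 → bit 0, carry out 0
  col 9: 0 + 1 + 0 (carry in) = 1 → bit 1, carry out 0
  col 10: 0 + 0 + 0 (carry in) = 0 → bit 0, carry out 0
Reading bits MSB→LSB: 01011100111
Strip leading zeros: 1011100111
= 1011100111


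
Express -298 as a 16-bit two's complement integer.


Original: 0000000100101010
Step 1 - Invert all bits: 1111111011010101
Step 2 - Add 1: 1111111011010101 + 1
= 1111111011010110 (represents -298)


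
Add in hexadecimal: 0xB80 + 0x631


Align and add column by column (LSB to MSB, each column mod 16 with carry):
  0B80
+ 0631
  ----
  col 0: 0(0) + 1(1) + 0 (carry in) = 1 → 1(1), carry out 0
  col 1: 8(8) + 3(3) + 0 (carry in) = 11 → B(11), carry out 0
  col 2: B(11) + 6(6) + 0 (carry in) = 17 → 1(1), carry out 1
  col 3: 0(0) + 0(0) + 1 (carry in) = 1 → 1(1), carry out 0
Reading digits MSB→LSB: 11B1
Strip leading zeros: 11B1
= 0x11B1


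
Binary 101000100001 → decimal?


Positional values:
Bit 0: 1 × 2^0 = 1
Bit 5: 1 × 2^5 = 32
Bit 9: 1 × 2^9 = 512
Bit 11: 1 × 2^11 = 2048
Sum = 1 + 32 + 512 + 2048
= 2593


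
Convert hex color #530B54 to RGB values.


Hex: #530B54
R = 53₁₆ = 83
G = 0B₁₆ = 11
B = 54₁₆ = 84
= RGB(83, 11, 84)


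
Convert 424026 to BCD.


Each digit → 4-bit binary:
  4 → 0100
  2 → 0010
  4 → 0100
  0 → 0000
  2 → 0010
  6 → 0110
= 0100 0010 0100 0000 0010 0110


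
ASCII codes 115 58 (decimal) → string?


Codes (decimal): 115 58
Per-code ASCII lookup:
  115  (range 97-122: lowercase, 115 - 97 = 18) → 's'
  58  (special character) → ':'
= 's:'


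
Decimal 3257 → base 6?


Divide by 6 repeatedly:
3257 ÷ 6 = 542 remainder 5
542 ÷ 6 = 90 remainder 2
90 ÷ 6 = 15 remainder 0
15 ÷ 6 = 2 remainder 3
2 ÷ 6 = 0 remainder 2
Reading remainders bottom-up:
= 23025


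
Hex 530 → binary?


Each hex digit → 4 binary bits:
  5 = 0101
  3 = 0011
  0 = 0000
Concatenate: 0101 0011 0000
= 010100110000


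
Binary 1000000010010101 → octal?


Group into 3-bit groups: 001000000010010101
  001 = 1
  000 = 0
  000 = 0
  010 = 2
  010 = 2
  101 = 5
= 0o100225


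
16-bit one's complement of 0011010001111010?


Original: 0011010001111010
Invert all bits:
  bit 0: 0 → 1
  bit 1: 0 → 1
  bit 2: 1 → 0
  bit 3: 1 → 0
  bit 4: 0 → 1
  bit 5: 1 → 0
  bit 6: 0 → 1
  bit 7: 0 → 1
  bit 8: 0 → 1
  bit 9: 1 → 0
  bit 10: 1 → 0
  bit 11: 1 → 0
  bit 12: 1 → 0
  bit 13: 0 → 1
  bit 14: 1 → 0
  bit 15: 0 → 1
= 1100101110000101


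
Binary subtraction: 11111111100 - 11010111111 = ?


Align and subtract column by column (LSB to MSB, borrowing when needed):
  11111111100
- 11010111111
  -----------
  col 0: (0 - 0 borrow-in) - 1 → borrow from next column: (0+2) - 1 = 1, borrow out 1
  col 1: (0 - 1 borrow-in) - 1 → borrow from next column: (-1+2) - 1 = 0, borrow out 1
  col 2: (1 - 1 borrow-in) - 1 → borrow from next column: (0+2) - 1 = 1, borrow out 1
  col 3: (1 - 1 borrow-in) - 1 → borrow from next column: (0+2) - 1 = 1, borrow out 1
  col 4: (1 - 1 borrow-in) - 1 → borrow from next column: (0+2) - 1 = 1, borrow out 1
  col 5: (1 - 1 borrow-in) - 1 → borrow from next column: (0+2) - 1 = 1, borrow out 1
  col 6: (1 - 1 borrow-in) - 0 → 0 - 0 = 0, borrow out 0
  col 7: (1 - 0 borrow-in) - 1 → 1 - 1 = 0, borrow out 0
  col 8: (1 - 0 borrow-in) - 0 → 1 - 0 = 1, borrow out 0
  col 9: (1 - 0 borrow-in) - 1 → 1 - 1 = 0, borrow out 0
  col 10: (1 - 0 borrow-in) - 1 → 1 - 1 = 0, borrow out 0
Reading bits MSB→LSB: 00100111101
Strip leading zeros: 100111101
= 100111101


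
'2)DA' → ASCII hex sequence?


String: '2)DA'  (4 characters)
Per-character ASCII lookup:
  '2': digits start at 48: '2' = 48 + 2 = 50 → 0x32
  ')': special character: ')' = 41 → 0x29
  'D': uppercase starts at 65: 'D' = 65 + 3 = 68 → 0x44
  'A': uppercase starts at 65: 'A' = 65 + 0 = 65 → 0x41
= 0x32 0x29 0x44 0x41


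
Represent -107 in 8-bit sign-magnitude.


Sign bit: 1 (negative)
Magnitude: 107 = 1101011
= 11101011


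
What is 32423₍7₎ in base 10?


Positional values (base 7):
  3 × 7^0 = 3 × 1 = 3
  2 × 7^1 = 2 × 7 = 14
  4 × 7^2 = 4 × 49 = 196
  2 × 7^3 = 2 × 343 = 686
  3 × 7^4 = 3 × 2401 = 7203
Sum = 3 + 14 + 196 + 686 + 7203
= 8102


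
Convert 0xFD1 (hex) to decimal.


Positional values:
Position 0: 1 × 16^0 = 1 × 1 = 1
Position 1: D × 16^1 = 13 × 16 = 208
Position 2: F × 16^2 = 15 × 256 = 3840
Sum = 1 + 208 + 3840
= 4049


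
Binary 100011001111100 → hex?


Group into 4-bit nibbles: 0100011001111100
  0100 = 4
  0110 = 6
  0111 = 7
  1100 = C
= 0x467C


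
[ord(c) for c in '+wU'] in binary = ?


String: '+wU'  (3 characters)
Per-character ASCII lookup:
  '+': special character: '+' = 43 → 101011
  'w': lowercase starts at 97: 'w' = 97 + 22 = 119 → 1110111
  'U': uppercase starts at 65: 'U' = 65 + 20 = 85 → 1010101
= 101011 1110111 1010101


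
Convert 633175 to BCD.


Each digit → 4-bit binary:
  6 → 0110
  3 → 0011
  3 → 0011
  1 → 0001
  7 → 0111
  5 → 0101
= 0110 0011 0011 0001 0111 0101


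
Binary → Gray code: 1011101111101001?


Binary: 1011101111101001
Gray code: G = B XOR (B >> 1)
B >> 1 = 0101110111110100
1011101111101001 XOR 0101110111110100:
  1 XOR 0 = 1
  0 XOR 1 = 1
  1 XOR 0 = 1
  1 XOR 1 = 0
  1 XOR 1 = 0
  0 XOR 1 = 1
  1 XOR 0 = 1
  1 XOR 1 = 0
  1 XOR 1 = 0
  1 XOR 1 = 0
  1 XOR 1 = 0
  0 XOR 1 = 1
  1 XOR 0 = 1
  0 XOR 1 = 1
  0 XOR 0 = 0
  1 XOR 0 = 1
= 1110011000011101


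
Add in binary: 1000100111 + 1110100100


Align and add column by column (LSB to MSB, carry propagating):
  01000100111
+ 01110100100
  -----------
  col 0: 1 + 0 + 0 (carry in) = 1 → bit 1, carry out 0
  col 1: 1 + 0 + 0 (carry in) = 1 → bit 1, carry out 0
  col 2: 1 + 1 + 0 (carry in) = 2 → bit 0, carry out 1
  col 3: 0 + 0 + 1 (carry in) = 1 → bit 1, carry out 0
  col 4: 0 + 0 + 0 (carry in) = 0 → bit 0, carry out 0
  col 5: 1 + 1 + 0 (carry in) = 2 → bit 0, carry out 1
  col 6: 0 + 0 + 1 (carry in) = 1 → bit 1, carry out 0
  col 7: 0 + 1 + 0 (carry in) = 1 → bit 1, carry out 0
  col 8: 0 + 1 + 0 (carry in) = 1 → bit 1, carry out 0
  col 9: 1 + 1 + 0 (carry in) = 2 → bit 0, carry out 1
  col 10: 0 + 0 + 1 (carry in) = 1 → bit 1, carry out 0
Reading bits MSB→LSB: 10111001011
Strip leading zeros: 10111001011
= 10111001011


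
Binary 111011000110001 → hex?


Group into 4-bit nibbles: 0111011000110001
  0111 = 7
  0110 = 6
  0011 = 3
  0001 = 1
= 0x7631


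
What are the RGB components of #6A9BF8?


Hex: #6A9BF8
R = 6A₁₆ = 106
G = 9B₁₆ = 155
B = F8₁₆ = 248
= RGB(106, 155, 248)


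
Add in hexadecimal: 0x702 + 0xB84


Align and add column by column (LSB to MSB, each column mod 16 with carry):
  0702
+ 0B84
  ----
  col 0: 2(2) + 4(4) + 0 (carry in) = 6 → 6(6), carry out 0
  col 1: 0(0) + 8(8) + 0 (carry in) = 8 → 8(8), carry out 0
  col 2: 7(7) + B(11) + 0 (carry in) = 18 → 2(2), carry out 1
  col 3: 0(0) + 0(0) + 1 (carry in) = 1 → 1(1), carry out 0
Reading digits MSB→LSB: 1286
Strip leading zeros: 1286
= 0x1286


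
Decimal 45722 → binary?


Divide by 2 repeatedly:
45722 ÷ 2 = 22861 remainder 0
22861 ÷ 2 = 11430 remainder 1
11430 ÷ 2 = 5715 remainder 0
5715 ÷ 2 = 2857 remainder 1
2857 ÷ 2 = 1428 remainder 1
1428 ÷ 2 = 714 remainder 0
714 ÷ 2 = 357 remainder 0
357 ÷ 2 = 178 remainder 1
178 ÷ 2 = 89 remainder 0
89 ÷ 2 = 44 remainder 1
44 ÷ 2 = 22 remainder 0
22 ÷ 2 = 11 remainder 0
11 ÷ 2 = 5 remainder 1
5 ÷ 2 = 2 remainder 1
2 ÷ 2 = 1 remainder 0
1 ÷ 2 = 0 remainder 1
Reading remainders bottom-up:
= 1011001010011010


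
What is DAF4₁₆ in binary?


Each hex digit → 4 binary bits:
  D = 1101
  A = 1010
  F = 1111
  4 = 0100
Concatenate: 1101 1010 1111 0100
= 1101101011110100


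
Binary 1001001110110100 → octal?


Group into 3-bit groups: 001001001110110100
  001 = 1
  001 = 1
  001 = 1
  110 = 6
  110 = 6
  100 = 4
= 0o111664


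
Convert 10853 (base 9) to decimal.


Positional values (base 9):
  3 × 9^0 = 3 × 1 = 3
  5 × 9^1 = 5 × 9 = 45
  8 × 9^2 = 8 × 81 = 648
  0 × 9^3 = 0 × 729 = 0
  1 × 9^4 = 1 × 6561 = 6561
Sum = 3 + 45 + 648 + 0 + 6561
= 7257


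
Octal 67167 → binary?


Each octal digit → 3 binary bits:
  6 = 110
  7 = 111
  1 = 001
  6 = 110
  7 = 111
Concatenate: 110 111 001 110 111
= 110111001110111


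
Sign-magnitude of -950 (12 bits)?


Sign bit: 1 (negative)
Magnitude: 950 = 01110110110
= 101110110110


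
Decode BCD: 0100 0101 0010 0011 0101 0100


Each 4-bit group → digit:
  0100 → 4
  0101 → 5
  0010 → 2
  0011 → 3
  0101 → 5
  0100 → 4
= 452354


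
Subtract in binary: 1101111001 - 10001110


Align and subtract column by column (LSB to MSB, borrowing when needed):
  1101111001
- 0010001110
  ----------
  col 0: (1 - 0 borrow-in) - 0 → 1 - 0 = 1, borrow out 0
  col 1: (0 - 0 borrow-in) - 1 → borrow from next column: (0+2) - 1 = 1, borrow out 1
  col 2: (0 - 1 borrow-in) - 1 → borrow from next column: (-1+2) - 1 = 0, borrow out 1
  col 3: (1 - 1 borrow-in) - 1 → borrow from next column: (0+2) - 1 = 1, borrow out 1
  col 4: (1 - 1 borrow-in) - 0 → 0 - 0 = 0, borrow out 0
  col 5: (1 - 0 borrow-in) - 0 → 1 - 0 = 1, borrow out 0
  col 6: (1 - 0 borrow-in) - 0 → 1 - 0 = 1, borrow out 0
  col 7: (0 - 0 borrow-in) - 1 → borrow from next column: (0+2) - 1 = 1, borrow out 1
  col 8: (1 - 1 borrow-in) - 0 → 0 - 0 = 0, borrow out 0
  col 9: (1 - 0 borrow-in) - 0 → 1 - 0 = 1, borrow out 0
Reading bits MSB→LSB: 1011101011
Strip leading zeros: 1011101011
= 1011101011


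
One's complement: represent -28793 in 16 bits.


Original: 0111000001111001
Invert all bits:
  bit 0: 0 → 1
  bit 1: 1 → 0
  bit 2: 1 → 0
  bit 3: 1 → 0
  bit 4: 0 → 1
  bit 5: 0 → 1
  bit 6: 0 → 1
  bit 7: 0 → 1
  bit 8: 0 → 1
  bit 9: 1 → 0
  bit 10: 1 → 0
  bit 11: 1 → 0
  bit 12: 1 → 0
  bit 13: 0 → 1
  bit 14: 0 → 1
  bit 15: 1 → 0
= 1000111110000110


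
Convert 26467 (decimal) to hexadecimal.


Divide by 16 repeatedly:
26467 ÷ 16 = 1654 remainder 3 (3)
1654 ÷ 16 = 103 remainder 6 (6)
103 ÷ 16 = 6 remainder 7 (7)
6 ÷ 16 = 0 remainder 6 (6)
Reading remainders bottom-up:
= 0x6763


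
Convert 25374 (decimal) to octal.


Divide by 8 repeatedly:
25374 ÷ 8 = 3171 remainder 6
3171 ÷ 8 = 396 remainder 3
396 ÷ 8 = 49 remainder 4
49 ÷ 8 = 6 remainder 1
6 ÷ 8 = 0 remainder 6
Reading remainders bottom-up:
= 0o61436


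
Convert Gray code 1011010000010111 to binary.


Gray code: 1011010000010111
MSB stays the same: 1
Each subsequent bit = prev_binary XOR current_gray:
  B[1] = 1 XOR 0 = 1
  B[2] = 1 XOR 1 = 0
  B[3] = 0 XOR 1 = 1
  B[4] = 1 XOR 0 = 1
  B[5] = 1 XOR 1 = 0
  B[6] = 0 XOR 0 = 0
  B[7] = 0 XOR 0 = 0
  B[8] = 0 XOR 0 = 0
  B[9] = 0 XOR 0 = 0
  B[10] = 0 XOR 0 = 0
  B[11] = 0 XOR 1 = 1
  B[12] = 1 XOR 0 = 1
  B[13] = 1 XOR 1 = 0
  B[14] = 0 XOR 1 = 1
  B[15] = 1 XOR 1 = 0
= 1101100000011010 (55322 decimal)


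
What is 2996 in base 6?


Divide by 6 repeatedly:
2996 ÷ 6 = 499 remainder 2
499 ÷ 6 = 83 remainder 1
83 ÷ 6 = 13 remainder 5
13 ÷ 6 = 2 remainder 1
2 ÷ 6 = 0 remainder 2
Reading remainders bottom-up:
= 21512


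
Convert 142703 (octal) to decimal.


Positional values:
Position 0: 3 × 8^0 = 3
Position 1: 0 × 8^1 = 0
Position 2: 7 × 8^2 = 448
Position 3: 2 × 8^3 = 1024
Position 4: 4 × 8^4 = 16384
Position 5: 1 × 8^5 = 32768
Sum = 3 + 0 + 448 + 1024 + 16384 + 32768
= 50627


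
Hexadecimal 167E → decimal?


Positional values:
Position 0: E × 16^0 = 14 × 1 = 14
Position 1: 7 × 16^1 = 7 × 16 = 112
Position 2: 6 × 16^2 = 6 × 256 = 1536
Position 3: 1 × 16^3 = 1 × 4096 = 4096
Sum = 14 + 112 + 1536 + 4096
= 5758


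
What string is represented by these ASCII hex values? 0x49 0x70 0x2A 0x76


Codes (hex): 0x49 0x70 0x2A 0x76
Per-code ASCII lookup:
  0x49 = 73  (range 65-90: uppercase, 73 - 65 = 8) → 'I'
  0x70 = 112  (range 97-122: lowercase, 112 - 97 = 15) → 'p'
  0x2A = 42  (special character) → '*'
  0x76 = 118  (range 97-122: lowercase, 118 - 97 = 21) → 'v'
= 'Ip*v'


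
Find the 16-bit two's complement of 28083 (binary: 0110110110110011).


Original: 0110110110110011
Step 1 - Invert all bits: 1001001001001100
Step 2 - Add 1: 1001001001001100 + 1
= 1001001001001101 (represents -28083)


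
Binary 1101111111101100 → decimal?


Positional values:
Bit 2: 1 × 2^2 = 4
Bit 3: 1 × 2^3 = 8
Bit 5: 1 × 2^5 = 32
Bit 6: 1 × 2^6 = 64
Bit 7: 1 × 2^7 = 128
Bit 8: 1 × 2^8 = 256
Bit 9: 1 × 2^9 = 512
Bit 10: 1 × 2^10 = 1024
Bit 11: 1 × 2^11 = 2048
Bit 12: 1 × 2^12 = 4096
Bit 14: 1 × 2^14 = 16384
Bit 15: 1 × 2^15 = 32768
Sum = 4 + 8 + 32 + 64 + 128 + 256 + 512 + 1024 + 2048 + 4096 + 16384 + 32768
= 57324


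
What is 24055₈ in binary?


Each octal digit → 3 binary bits:
  2 = 010
  4 = 100
  0 = 000
  5 = 101
  5 = 101
Concatenate: 010 100 000 101 101
= 010100000101101


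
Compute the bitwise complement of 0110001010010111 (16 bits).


Original: 0110001010010111
Invert all bits:
  bit 0: 0 → 1
  bit 1: 1 → 0
  bit 2: 1 → 0
  bit 3: 0 → 1
  bit 4: 0 → 1
  bit 5: 0 → 1
  bit 6: 1 → 0
  bit 7: 0 → 1
  bit 8: 1 → 0
  bit 9: 0 → 1
  bit 10: 0 → 1
  bit 11: 1 → 0
  bit 12: 0 → 1
  bit 13: 1 → 0
  bit 14: 1 → 0
  bit 15: 1 → 0
= 1001110101101000


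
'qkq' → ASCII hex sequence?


String: 'qkq'  (3 characters)
Per-character ASCII lookup:
  'q': lowercase starts at 97: 'q' = 97 + 16 = 113 → 0x71
  'k': lowercase starts at 97: 'k' = 97 + 10 = 107 → 0x6B
  'q': lowercase starts at 97: 'q' = 97 + 16 = 113 → 0x71
= 0x71 0x6B 0x71


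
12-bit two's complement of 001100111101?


Original: 001100111101
Step 1 - Invert all bits: 110011000010
Step 2 - Add 1: 110011000010 + 1
= 110011000011 (represents -829)


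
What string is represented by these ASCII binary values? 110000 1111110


Codes (binary): 110000 1111110
Per-code ASCII lookup:
  110000 = 48  (range 48-57: digits, 48 - 48 = 0) → '0'
  1111110 = 126  (special character) → '~'
= '0~'


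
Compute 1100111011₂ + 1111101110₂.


Align and add column by column (LSB to MSB, carry propagating):
  01100111011
+ 01111101110
  -----------
  col 0: 1 + 0 + 0 (carry in) = 1 → bit 1, carry out 0
  col 1: 1 + 1 + 0 (carry in) = 2 → bit 0, carry out 1
  col 2: 0 + 1 + 1 (carry in) = 2 → bit 0, carry out 1
  col 3: 1 + 1 + 1 (carry in) = 3 → bit 1, carry out 1
  col 4: 1 + 0 + 1 (carry in) = 2 → bit 0, carry out 1
  col 5: 1 + 1 + 1 (carry in) = 3 → bit 1, carry out 1
  col 6: 0 + 1 + 1 (carry in) = 2 → bit 0, carry out 1
  col 7: 0 + 1 + 1 (carry in) = 2 → bit 0, carry out 1
  col 8: 1 + 1 + 1 (carry in) = 3 → bit 1, carry out 1
  col 9: 1 + 1 + 1 (carry in) = 3 → bit 1, carry out 1
  col 10: 0 + 0 + 1 (carry in) = 1 → bit 1, carry out 0
Reading bits MSB→LSB: 11100101001
Strip leading zeros: 11100101001
= 11100101001


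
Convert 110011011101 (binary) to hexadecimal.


Group into 4-bit nibbles: 110011011101
  1100 = C
  1101 = D
  1101 = D
= 0xCDD


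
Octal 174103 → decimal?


Positional values:
Position 0: 3 × 8^0 = 3
Position 1: 0 × 8^1 = 0
Position 2: 1 × 8^2 = 64
Position 3: 4 × 8^3 = 2048
Position 4: 7 × 8^4 = 28672
Position 5: 1 × 8^5 = 32768
Sum = 3 + 0 + 64 + 2048 + 28672 + 32768
= 63555


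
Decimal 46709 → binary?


Divide by 2 repeatedly:
46709 ÷ 2 = 23354 remainder 1
23354 ÷ 2 = 11677 remainder 0
11677 ÷ 2 = 5838 remainder 1
5838 ÷ 2 = 2919 remainder 0
2919 ÷ 2 = 1459 remainder 1
1459 ÷ 2 = 729 remainder 1
729 ÷ 2 = 364 remainder 1
364 ÷ 2 = 182 remainder 0
182 ÷ 2 = 91 remainder 0
91 ÷ 2 = 45 remainder 1
45 ÷ 2 = 22 remainder 1
22 ÷ 2 = 11 remainder 0
11 ÷ 2 = 5 remainder 1
5 ÷ 2 = 2 remainder 1
2 ÷ 2 = 1 remainder 0
1 ÷ 2 = 0 remainder 1
Reading remainders bottom-up:
= 1011011001110101


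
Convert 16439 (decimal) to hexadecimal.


Divide by 16 repeatedly:
16439 ÷ 16 = 1027 remainder 7 (7)
1027 ÷ 16 = 64 remainder 3 (3)
64 ÷ 16 = 4 remainder 0 (0)
4 ÷ 16 = 0 remainder 4 (4)
Reading remainders bottom-up:
= 0x4037


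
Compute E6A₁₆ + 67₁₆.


Align and add column by column (LSB to MSB, each column mod 16 with carry):
  0E6A
+ 0067
  ----
  col 0: A(10) + 7(7) + 0 (carry in) = 17 → 1(1), carry out 1
  col 1: 6(6) + 6(6) + 1 (carry in) = 13 → D(13), carry out 0
  col 2: E(14) + 0(0) + 0 (carry in) = 14 → E(14), carry out 0
  col 3: 0(0) + 0(0) + 0 (carry in) = 0 → 0(0), carry out 0
Reading digits MSB→LSB: 0ED1
Strip leading zeros: ED1
= 0xED1


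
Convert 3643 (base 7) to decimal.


Positional values (base 7):
  3 × 7^0 = 3 × 1 = 3
  4 × 7^1 = 4 × 7 = 28
  6 × 7^2 = 6 × 49 = 294
  3 × 7^3 = 3 × 343 = 1029
Sum = 3 + 28 + 294 + 1029
= 1354


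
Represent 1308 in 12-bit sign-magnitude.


Sign bit: 0 (positive)
Magnitude: 1308 = 10100011100
= 010100011100


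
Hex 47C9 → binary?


Each hex digit → 4 binary bits:
  4 = 0100
  7 = 0111
  C = 1100
  9 = 1001
Concatenate: 0100 0111 1100 1001
= 0100011111001001


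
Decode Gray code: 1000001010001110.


Gray code: 1000001010001110
MSB stays the same: 1
Each subsequent bit = prev_binary XOR current_gray:
  B[1] = 1 XOR 0 = 1
  B[2] = 1 XOR 0 = 1
  B[3] = 1 XOR 0 = 1
  B[4] = 1 XOR 0 = 1
  B[5] = 1 XOR 0 = 1
  B[6] = 1 XOR 1 = 0
  B[7] = 0 XOR 0 = 0
  B[8] = 0 XOR 1 = 1
  B[9] = 1 XOR 0 = 1
  B[10] = 1 XOR 0 = 1
  B[11] = 1 XOR 0 = 1
  B[12] = 1 XOR 1 = 0
  B[13] = 0 XOR 1 = 1
  B[14] = 1 XOR 1 = 0
  B[15] = 0 XOR 0 = 0
= 1111110011110100 (64756 decimal)


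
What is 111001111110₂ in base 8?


Group into 3-bit groups: 111001111110
  111 = 7
  001 = 1
  111 = 7
  110 = 6
= 0o7176


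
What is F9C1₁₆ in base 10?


Positional values:
Position 0: 1 × 16^0 = 1 × 1 = 1
Position 1: C × 16^1 = 12 × 16 = 192
Position 2: 9 × 16^2 = 9 × 256 = 2304
Position 3: F × 16^3 = 15 × 4096 = 61440
Sum = 1 + 192 + 2304 + 61440
= 63937


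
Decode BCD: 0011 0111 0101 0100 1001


Each 4-bit group → digit:
  0011 → 3
  0111 → 7
  0101 → 5
  0100 → 4
  1001 → 9
= 37549


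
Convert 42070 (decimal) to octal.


Divide by 8 repeatedly:
42070 ÷ 8 = 5258 remainder 6
5258 ÷ 8 = 657 remainder 2
657 ÷ 8 = 82 remainder 1
82 ÷ 8 = 10 remainder 2
10 ÷ 8 = 1 remainder 2
1 ÷ 8 = 0 remainder 1
Reading remainders bottom-up:
= 0o122126


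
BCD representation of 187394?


Each digit → 4-bit binary:
  1 → 0001
  8 → 1000
  7 → 0111
  3 → 0011
  9 → 1001
  4 → 0100
= 0001 1000 0111 0011 1001 0100


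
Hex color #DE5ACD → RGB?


Hex: #DE5ACD
R = DE₁₆ = 222
G = 5A₁₆ = 90
B = CD₁₆ = 205
= RGB(222, 90, 205)


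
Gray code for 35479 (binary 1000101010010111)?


Binary: 1000101010010111
Gray code: G = B XOR (B >> 1)
B >> 1 = 0100010101001011
1000101010010111 XOR 0100010101001011:
  1 XOR 0 = 1
  0 XOR 1 = 1
  0 XOR 0 = 0
  0 XOR 0 = 0
  1 XOR 0 = 1
  0 XOR 1 = 1
  1 XOR 0 = 1
  0 XOR 1 = 1
  1 XOR 0 = 1
  0 XOR 1 = 1
  0 XOR 0 = 0
  1 XOR 0 = 1
  0 XOR 1 = 1
  1 XOR 0 = 1
  1 XOR 1 = 0
  1 XOR 1 = 0
= 1100111111011100


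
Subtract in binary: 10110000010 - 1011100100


Align and subtract column by column (LSB to MSB, borrowing when needed):
  10110000010
- 01011100100
  -----------
  col 0: (0 - 0 borrow-in) - 0 → 0 - 0 = 0, borrow out 0
  col 1: (1 - 0 borrow-in) - 0 → 1 - 0 = 1, borrow out 0
  col 2: (0 - 0 borrow-in) - 1 → borrow from next column: (0+2) - 1 = 1, borrow out 1
  col 3: (0 - 1 borrow-in) - 0 → borrow from next column: (-1+2) - 0 = 1, borrow out 1
  col 4: (0 - 1 borrow-in) - 0 → borrow from next column: (-1+2) - 0 = 1, borrow out 1
  col 5: (0 - 1 borrow-in) - 1 → borrow from next column: (-1+2) - 1 = 0, borrow out 1
  col 6: (0 - 1 borrow-in) - 1 → borrow from next column: (-1+2) - 1 = 0, borrow out 1
  col 7: (1 - 1 borrow-in) - 1 → borrow from next column: (0+2) - 1 = 1, borrow out 1
  col 8: (1 - 1 borrow-in) - 0 → 0 - 0 = 0, borrow out 0
  col 9: (0 - 0 borrow-in) - 1 → borrow from next column: (0+2) - 1 = 1, borrow out 1
  col 10: (1 - 1 borrow-in) - 0 → 0 - 0 = 0, borrow out 0
Reading bits MSB→LSB: 01010011110
Strip leading zeros: 1010011110
= 1010011110


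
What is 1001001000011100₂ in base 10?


Positional values:
Bit 2: 1 × 2^2 = 4
Bit 3: 1 × 2^3 = 8
Bit 4: 1 × 2^4 = 16
Bit 9: 1 × 2^9 = 512
Bit 12: 1 × 2^12 = 4096
Bit 15: 1 × 2^15 = 32768
Sum = 4 + 8 + 16 + 512 + 4096 + 32768
= 37404


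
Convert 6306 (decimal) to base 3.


Divide by 3 repeatedly:
6306 ÷ 3 = 2102 remainder 0
2102 ÷ 3 = 700 remainder 2
700 ÷ 3 = 233 remainder 1
233 ÷ 3 = 77 remainder 2
77 ÷ 3 = 25 remainder 2
25 ÷ 3 = 8 remainder 1
8 ÷ 3 = 2 remainder 2
2 ÷ 3 = 0 remainder 2
Reading remainders bottom-up:
= 22122120


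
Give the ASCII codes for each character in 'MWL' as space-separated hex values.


String: 'MWL'  (3 characters)
Per-character ASCII lookup:
  'M': uppercase starts at 65: 'M' = 65 + 12 = 77 → 0x4D
  'W': uppercase starts at 65: 'W' = 65 + 22 = 87 → 0x57
  'L': uppercase starts at 65: 'L' = 65 + 11 = 76 → 0x4C
= 0x4D 0x57 0x4C


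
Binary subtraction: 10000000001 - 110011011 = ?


Align and subtract column by column (LSB to MSB, borrowing when needed):
  10000000001
- 00110011011
  -----------
  col 0: (1 - 0 borrow-in) - 1 → 1 - 1 = 0, borrow out 0
  col 1: (0 - 0 borrow-in) - 1 → borrow from next column: (0+2) - 1 = 1, borrow out 1
  col 2: (0 - 1 borrow-in) - 0 → borrow from next column: (-1+2) - 0 = 1, borrow out 1
  col 3: (0 - 1 borrow-in) - 1 → borrow from next column: (-1+2) - 1 = 0, borrow out 1
  col 4: (0 - 1 borrow-in) - 1 → borrow from next column: (-1+2) - 1 = 0, borrow out 1
  col 5: (0 - 1 borrow-in) - 0 → borrow from next column: (-1+2) - 0 = 1, borrow out 1
  col 6: (0 - 1 borrow-in) - 0 → borrow from next column: (-1+2) - 0 = 1, borrow out 1
  col 7: (0 - 1 borrow-in) - 1 → borrow from next column: (-1+2) - 1 = 0, borrow out 1
  col 8: (0 - 1 borrow-in) - 1 → borrow from next column: (-1+2) - 1 = 0, borrow out 1
  col 9: (0 - 1 borrow-in) - 0 → borrow from next column: (-1+2) - 0 = 1, borrow out 1
  col 10: (1 - 1 borrow-in) - 0 → 0 - 0 = 0, borrow out 0
Reading bits MSB→LSB: 01001100110
Strip leading zeros: 1001100110
= 1001100110


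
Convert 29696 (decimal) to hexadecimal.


Divide by 16 repeatedly:
29696 ÷ 16 = 1856 remainder 0 (0)
1856 ÷ 16 = 116 remainder 0 (0)
116 ÷ 16 = 7 remainder 4 (4)
7 ÷ 16 = 0 remainder 7 (7)
Reading remainders bottom-up:
= 0x7400


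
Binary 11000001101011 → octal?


Group into 3-bit groups: 011000001101011
  011 = 3
  000 = 0
  001 = 1
  101 = 5
  011 = 3
= 0o30153


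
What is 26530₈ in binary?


Each octal digit → 3 binary bits:
  2 = 010
  6 = 110
  5 = 101
  3 = 011
  0 = 000
Concatenate: 010 110 101 011 000
= 010110101011000


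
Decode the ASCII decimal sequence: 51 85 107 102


Codes (decimal): 51 85 107 102
Per-code ASCII lookup:
  51  (range 48-57: digits, 51 - 48 = 3) → '3'
  85  (range 65-90: uppercase, 85 - 65 = 20) → 'U'
  107  (range 97-122: lowercase, 107 - 97 = 10) → 'k'
  102  (range 97-122: lowercase, 102 - 97 = 5) → 'f'
= '3Ukf'


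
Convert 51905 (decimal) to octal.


Divide by 8 repeatedly:
51905 ÷ 8 = 6488 remainder 1
6488 ÷ 8 = 811 remainder 0
811 ÷ 8 = 101 remainder 3
101 ÷ 8 = 12 remainder 5
12 ÷ 8 = 1 remainder 4
1 ÷ 8 = 0 remainder 1
Reading remainders bottom-up:
= 0o145301


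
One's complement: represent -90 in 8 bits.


Original: 01011010
Invert all bits:
  bit 0: 0 → 1
  bit 1: 1 → 0
  bit 2: 0 → 1
  bit 3: 1 → 0
  bit 4: 1 → 0
  bit 5: 0 → 1
  bit 6: 1 → 0
  bit 7: 0 → 1
= 10100101


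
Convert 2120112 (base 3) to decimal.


Positional values (base 3):
  2 × 3^0 = 2 × 1 = 2
  1 × 3^1 = 1 × 3 = 3
  1 × 3^2 = 1 × 9 = 9
  0 × 3^3 = 0 × 27 = 0
  2 × 3^4 = 2 × 81 = 162
  1 × 3^5 = 1 × 243 = 243
  2 × 3^6 = 2 × 729 = 1458
Sum = 2 + 3 + 9 + 0 + 162 + 243 + 1458
= 1877


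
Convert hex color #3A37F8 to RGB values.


Hex: #3A37F8
R = 3A₁₆ = 58
G = 37₁₆ = 55
B = F8₁₆ = 248
= RGB(58, 55, 248)


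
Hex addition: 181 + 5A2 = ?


Align and add column by column (LSB to MSB, each column mod 16 with carry):
  0181
+ 05A2
  ----
  col 0: 1(1) + 2(2) + 0 (carry in) = 3 → 3(3), carry out 0
  col 1: 8(8) + A(10) + 0 (carry in) = 18 → 2(2), carry out 1
  col 2: 1(1) + 5(5) + 1 (carry in) = 7 → 7(7), carry out 0
  col 3: 0(0) + 0(0) + 0 (carry in) = 0 → 0(0), carry out 0
Reading digits MSB→LSB: 0723
Strip leading zeros: 723
= 0x723


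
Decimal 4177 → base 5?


Divide by 5 repeatedly:
4177 ÷ 5 = 835 remainder 2
835 ÷ 5 = 167 remainder 0
167 ÷ 5 = 33 remainder 2
33 ÷ 5 = 6 remainder 3
6 ÷ 5 = 1 remainder 1
1 ÷ 5 = 0 remainder 1
Reading remainders bottom-up:
= 113202


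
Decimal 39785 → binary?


Divide by 2 repeatedly:
39785 ÷ 2 = 19892 remainder 1
19892 ÷ 2 = 9946 remainder 0
9946 ÷ 2 = 4973 remainder 0
4973 ÷ 2 = 2486 remainder 1
2486 ÷ 2 = 1243 remainder 0
1243 ÷ 2 = 621 remainder 1
621 ÷ 2 = 310 remainder 1
310 ÷ 2 = 155 remainder 0
155 ÷ 2 = 77 remainder 1
77 ÷ 2 = 38 remainder 1
38 ÷ 2 = 19 remainder 0
19 ÷ 2 = 9 remainder 1
9 ÷ 2 = 4 remainder 1
4 ÷ 2 = 2 remainder 0
2 ÷ 2 = 1 remainder 0
1 ÷ 2 = 0 remainder 1
Reading remainders bottom-up:
= 1001101101101001


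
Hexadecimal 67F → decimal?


Positional values:
Position 0: F × 16^0 = 15 × 1 = 15
Position 1: 7 × 16^1 = 7 × 16 = 112
Position 2: 6 × 16^2 = 6 × 256 = 1536
Sum = 15 + 112 + 1536
= 1663


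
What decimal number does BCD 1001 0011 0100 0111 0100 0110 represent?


Each 4-bit group → digit:
  1001 → 9
  0011 → 3
  0100 → 4
  0111 → 7
  0100 → 4
  0110 → 6
= 934746


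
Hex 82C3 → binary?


Each hex digit → 4 binary bits:
  8 = 1000
  2 = 0010
  C = 1100
  3 = 0011
Concatenate: 1000 0010 1100 0011
= 1000001011000011


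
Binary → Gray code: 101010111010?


Binary: 101010111010
Gray code: G = B XOR (B >> 1)
B >> 1 = 010101011101
101010111010 XOR 010101011101:
  1 XOR 0 = 1
  0 XOR 1 = 1
  1 XOR 0 = 1
  0 XOR 1 = 1
  1 XOR 0 = 1
  0 XOR 1 = 1
  1 XOR 0 = 1
  1 XOR 1 = 0
  1 XOR 1 = 0
  0 XOR 1 = 1
  1 XOR 0 = 1
  0 XOR 1 = 1
= 111111100111


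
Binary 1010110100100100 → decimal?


Positional values:
Bit 2: 1 × 2^2 = 4
Bit 5: 1 × 2^5 = 32
Bit 8: 1 × 2^8 = 256
Bit 10: 1 × 2^10 = 1024
Bit 11: 1 × 2^11 = 2048
Bit 13: 1 × 2^13 = 8192
Bit 15: 1 × 2^15 = 32768
Sum = 4 + 32 + 256 + 1024 + 2048 + 8192 + 32768
= 44324


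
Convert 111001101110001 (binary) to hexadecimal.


Group into 4-bit nibbles: 0111001101110001
  0111 = 7
  0011 = 3
  0111 = 7
  0001 = 1
= 0x7371


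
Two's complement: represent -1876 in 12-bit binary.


Original: 011101010100
Step 1 - Invert all bits: 100010101011
Step 2 - Add 1: 100010101011 + 1
= 100010101100 (represents -1876)


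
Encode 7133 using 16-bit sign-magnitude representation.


Sign bit: 0 (positive)
Magnitude: 7133 = 001101111011101
= 0001101111011101


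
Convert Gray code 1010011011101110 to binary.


Gray code: 1010011011101110
MSB stays the same: 1
Each subsequent bit = prev_binary XOR current_gray:
  B[1] = 1 XOR 0 = 1
  B[2] = 1 XOR 1 = 0
  B[3] = 0 XOR 0 = 0
  B[4] = 0 XOR 0 = 0
  B[5] = 0 XOR 1 = 1
  B[6] = 1 XOR 1 = 0
  B[7] = 0 XOR 0 = 0
  B[8] = 0 XOR 1 = 1
  B[9] = 1 XOR 1 = 0
  B[10] = 0 XOR 1 = 1
  B[11] = 1 XOR 0 = 1
  B[12] = 1 XOR 1 = 0
  B[13] = 0 XOR 1 = 1
  B[14] = 1 XOR 1 = 0
  B[15] = 0 XOR 0 = 0
= 1100010010110100 (50356 decimal)


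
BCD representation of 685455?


Each digit → 4-bit binary:
  6 → 0110
  8 → 1000
  5 → 0101
  4 → 0100
  5 → 0101
  5 → 0101
= 0110 1000 0101 0100 0101 0101


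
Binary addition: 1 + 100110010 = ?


Align and add column by column (LSB to MSB, carry propagating):
  0000000001
+ 0100110010
  ----------
  col 0: 1 + 0 + 0 (carry in) = 1 → bit 1, carry out 0
  col 1: 0 + 1 + 0 (carry in) = 1 → bit 1, carry out 0
  col 2: 0 + 0 + 0 (carry in) = 0 → bit 0, carry out 0
  col 3: 0 + 0 + 0 (carry in) = 0 → bit 0, carry out 0
  col 4: 0 + 1 + 0 (carry in) = 1 → bit 1, carry out 0
  col 5: 0 + 1 + 0 (carry in) = 1 → bit 1, carry out 0
  col 6: 0 + 0 + 0 (carry in) = 0 → bit 0, carry out 0
  col 7: 0 + 0 + 0 (carry in) = 0 → bit 0, carry out 0
  col 8: 0 + 1 + 0 (carry in) = 1 → bit 1, carry out 0
  col 9: 0 + 0 + 0 (carry in) = 0 → bit 0, carry out 0
Reading bits MSB→LSB: 0100110011
Strip leading zeros: 100110011
= 100110011


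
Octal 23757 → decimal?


Positional values:
Position 0: 7 × 8^0 = 7
Position 1: 5 × 8^1 = 40
Position 2: 7 × 8^2 = 448
Position 3: 3 × 8^3 = 1536
Position 4: 2 × 8^4 = 8192
Sum = 7 + 40 + 448 + 1536 + 8192
= 10223


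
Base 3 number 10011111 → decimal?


Positional values (base 3):
  1 × 3^0 = 1 × 1 = 1
  1 × 3^1 = 1 × 3 = 3
  1 × 3^2 = 1 × 9 = 9
  1 × 3^3 = 1 × 27 = 27
  1 × 3^4 = 1 × 81 = 81
  0 × 3^5 = 0 × 243 = 0
  0 × 3^6 = 0 × 729 = 0
  1 × 3^7 = 1 × 2187 = 2187
Sum = 1 + 3 + 9 + 27 + 81 + 0 + 0 + 2187
= 2308
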